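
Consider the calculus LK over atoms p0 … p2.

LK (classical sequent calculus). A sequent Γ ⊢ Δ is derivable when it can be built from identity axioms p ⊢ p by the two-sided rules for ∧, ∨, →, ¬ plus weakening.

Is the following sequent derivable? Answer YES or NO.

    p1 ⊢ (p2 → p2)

Derivation (root first):
[WL] p1 ⊢ (p2 → p2)
  [→R]  ⊢ (p2 → p2)
    [Ax] p2 ⊢ p2

Result: YES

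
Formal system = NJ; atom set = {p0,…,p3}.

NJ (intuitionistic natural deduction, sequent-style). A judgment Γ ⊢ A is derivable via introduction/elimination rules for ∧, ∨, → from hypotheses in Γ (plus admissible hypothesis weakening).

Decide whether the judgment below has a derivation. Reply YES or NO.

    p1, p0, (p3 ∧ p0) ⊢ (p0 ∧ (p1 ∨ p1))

Derivation (root first):
[Wk] p1, p0, (p3 ∧ p0) ⊢ (p0 ∧ (p1 ∨ p1))
  [∧I] p1, p0 ⊢ (p0 ∧ (p1 ∨ p1))
    [Ax] p0 ⊢ p0
    [∨I₂] p1 ⊢ (p1 ∨ p1)
      [Ax] p1 ⊢ p1

Result: YES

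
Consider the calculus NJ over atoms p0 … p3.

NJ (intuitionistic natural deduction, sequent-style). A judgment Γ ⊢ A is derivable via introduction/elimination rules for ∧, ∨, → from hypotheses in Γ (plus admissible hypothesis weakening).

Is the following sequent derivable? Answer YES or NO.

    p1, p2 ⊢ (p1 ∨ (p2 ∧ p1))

Proof tree:
[∨I₂] p1, p2 ⊢ (p1 ∨ (p2 ∧ p1))
  [∧I] p1, p2 ⊢ (p2 ∧ p1)
    [Ax] p2 ⊢ p2
    [Ax] p1 ⊢ p1

Result: YES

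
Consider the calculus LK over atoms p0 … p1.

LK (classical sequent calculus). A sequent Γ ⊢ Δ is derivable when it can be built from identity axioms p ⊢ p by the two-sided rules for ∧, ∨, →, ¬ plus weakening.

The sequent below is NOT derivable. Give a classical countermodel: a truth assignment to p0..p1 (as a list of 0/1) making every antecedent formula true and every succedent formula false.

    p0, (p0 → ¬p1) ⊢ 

Search for a countermodel by truth-table:
  v=00: Γ:[p0=F, (p0 → ¬p1)=T] Δ:[] refutes=False
  v=01: Γ:[p0=F, (p0 → ¬p1)=T] Δ:[] refutes=False
  v=10: Γ:[p0=T, (p0 → ¬p1)=T] Δ:[] refutes=True  ← countermodel

Result: [1, 0]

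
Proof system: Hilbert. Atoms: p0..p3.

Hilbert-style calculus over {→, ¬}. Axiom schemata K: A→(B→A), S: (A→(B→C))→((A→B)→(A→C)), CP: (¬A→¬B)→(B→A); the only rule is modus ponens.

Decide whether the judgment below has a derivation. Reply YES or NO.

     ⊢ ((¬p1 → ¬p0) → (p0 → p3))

Enumerate valuations to refute Γ ⊢ Δ:
  v=0000: Γ:[] Δ:[((¬p1 → ¬p0) → (p0 → p3))=T] refutes=False
  v=0001: Γ:[] Δ:[((¬p1 → ¬p0) → (p0 → p3))=T] refutes=False
  v=0010: Γ:[] Δ:[((¬p1 → ¬p0) → (p0 → p3))=T] refutes=False
  v=0011: Γ:[] Δ:[((¬p1 → ¬p0) → (p0 → p3))=T] refutes=False
  v=0100: Γ:[] Δ:[((¬p1 → ¬p0) → (p0 → p3))=T] refutes=False
  v=0101: Γ:[] Δ:[((¬p1 → ¬p0) → (p0 → p3))=T] refutes=False
  v=0110: Γ:[] Δ:[((¬p1 → ¬p0) → (p0 → p3))=T] refutes=False
  v=0111: Γ:[] Δ:[((¬p1 → ¬p0) → (p0 → p3))=T] refutes=False
  v=1000: Γ:[] Δ:[((¬p1 → ¬p0) → (p0 → p3))=T] refutes=False
  v=1001: Γ:[] Δ:[((¬p1 → ¬p0) → (p0 → p3))=T] refutes=False
  v=1010: Γ:[] Δ:[((¬p1 → ¬p0) → (p0 → p3))=T] refutes=False
  v=1011: Γ:[] Δ:[((¬p1 → ¬p0) → (p0 → p3))=T] refutes=False
  v=1100: Γ:[] Δ:[((¬p1 → ¬p0) → (p0 → p3))=F] refutes=True  ← countermodel

Result: NO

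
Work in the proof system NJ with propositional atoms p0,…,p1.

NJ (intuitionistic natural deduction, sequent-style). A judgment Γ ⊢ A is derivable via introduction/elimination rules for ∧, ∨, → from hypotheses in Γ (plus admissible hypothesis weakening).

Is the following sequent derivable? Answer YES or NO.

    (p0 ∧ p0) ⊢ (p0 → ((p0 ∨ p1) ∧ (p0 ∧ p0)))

Proof tree:
[→I] (p0 ∧ p0) ⊢ (p0 → ((p0 ∨ p1) ∧ (p0 ∧ p0)))
  [∧I] (p0 ∧ p0), p0 ⊢ ((p0 ∨ p1) ∧ (p0 ∧ p0))
    [∨I₁] p0 ⊢ (p0 ∨ p1)
      [Ax] p0 ⊢ p0
    [Wk] p0, (p0 ∧ p0) ⊢ (p0 ∧ p0)
      [∧I] p0 ⊢ (p0 ∧ p0)
        [Ax] p0 ⊢ p0
        [Ax] p0 ⊢ p0

Result: YES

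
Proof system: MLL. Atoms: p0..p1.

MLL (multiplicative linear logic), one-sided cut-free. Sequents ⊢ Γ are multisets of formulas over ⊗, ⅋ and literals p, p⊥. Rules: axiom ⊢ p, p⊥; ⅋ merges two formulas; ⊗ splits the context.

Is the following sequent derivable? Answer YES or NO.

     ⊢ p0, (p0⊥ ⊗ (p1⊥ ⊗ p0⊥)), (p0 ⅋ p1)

Proof tree:
[⅋]  ⊢ p0, (p0⊥ ⊗ (p1⊥ ⊗ p0⊥)), (p0 ⅋ p1)
  [⊗]  ⊢ p0, p1, p0, (p0⊥ ⊗ (p1⊥ ⊗ p0⊥))
    [Ax]  ⊢ p0, p0⊥
    [⊗]  ⊢ p1, p0, (p1⊥ ⊗ p0⊥)
      [Ax]  ⊢ p1, p1⊥
      [Ax]  ⊢ p0, p0⊥

Result: YES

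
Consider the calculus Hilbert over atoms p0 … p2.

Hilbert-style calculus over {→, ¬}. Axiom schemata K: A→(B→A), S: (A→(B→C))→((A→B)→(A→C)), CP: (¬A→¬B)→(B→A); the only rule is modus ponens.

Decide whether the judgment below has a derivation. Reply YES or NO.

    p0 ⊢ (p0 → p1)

Truth-table refutation:
  v=000: Γ:[p0=F] Δ:[(p0 → p1)=T] refutes=False
  v=001: Γ:[p0=F] Δ:[(p0 → p1)=T] refutes=False
  v=010: Γ:[p0=F] Δ:[(p0 → p1)=T] refutes=False
  v=011: Γ:[p0=F] Δ:[(p0 → p1)=T] refutes=False
  v=100: Γ:[p0=T] Δ:[(p0 → p1)=F] refutes=True  ← countermodel

Result: NO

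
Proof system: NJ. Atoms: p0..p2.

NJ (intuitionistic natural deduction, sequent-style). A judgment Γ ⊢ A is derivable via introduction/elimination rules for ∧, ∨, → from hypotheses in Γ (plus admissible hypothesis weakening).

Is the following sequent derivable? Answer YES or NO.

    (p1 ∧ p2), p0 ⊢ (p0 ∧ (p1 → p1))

Proof tree:
[∧I] (p1 ∧ p2), p0 ⊢ (p0 ∧ (p1 → p1))
  [Wk] p0, (p1 ∧ p2) ⊢ p0
    [Ax] p0 ⊢ p0
  [→I]  ⊢ (p1 → p1)
    [Ax] p1 ⊢ p1

Result: YES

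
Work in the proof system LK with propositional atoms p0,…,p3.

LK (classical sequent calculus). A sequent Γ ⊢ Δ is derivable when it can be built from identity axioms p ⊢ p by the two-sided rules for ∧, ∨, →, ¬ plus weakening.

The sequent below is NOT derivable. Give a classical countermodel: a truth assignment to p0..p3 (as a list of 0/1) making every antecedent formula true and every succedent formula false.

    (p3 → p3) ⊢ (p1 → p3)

Enumerate valuations to refute Γ ⊢ Δ:
  v=0000: Γ:[(p3 → p3)=T] Δ:[(p1 → p3)=T] refutes=False
  v=0001: Γ:[(p3 → p3)=T] Δ:[(p1 → p3)=T] refutes=False
  v=0010: Γ:[(p3 → p3)=T] Δ:[(p1 → p3)=T] refutes=False
  v=0011: Γ:[(p3 → p3)=T] Δ:[(p1 → p3)=T] refutes=False
  v=0100: Γ:[(p3 → p3)=T] Δ:[(p1 → p3)=F] refutes=True  ← countermodel

Result: [0, 1, 0, 0]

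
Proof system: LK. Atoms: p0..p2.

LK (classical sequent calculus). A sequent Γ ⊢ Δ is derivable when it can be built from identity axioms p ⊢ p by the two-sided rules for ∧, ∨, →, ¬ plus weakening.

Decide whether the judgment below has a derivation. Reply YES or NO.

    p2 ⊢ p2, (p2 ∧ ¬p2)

Proof tree:
[∧R] p2 ⊢ p2, (p2 ∧ ¬p2)
  [Ax] p2 ⊢ p2
  [¬R]  ⊢ p2, ¬p2
    [Ax] p2 ⊢ p2

Result: YES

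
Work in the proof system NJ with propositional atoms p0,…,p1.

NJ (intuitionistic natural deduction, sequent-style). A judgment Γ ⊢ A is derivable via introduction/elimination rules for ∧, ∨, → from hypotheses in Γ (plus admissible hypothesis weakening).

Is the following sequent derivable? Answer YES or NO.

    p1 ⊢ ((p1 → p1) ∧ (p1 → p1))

Derivation (root first):
[∧I] p1 ⊢ ((p1 → p1) ∧ (p1 → p1))
  [→I]  ⊢ (p1 → p1)
    [Ax] p1 ⊢ p1
  [Wk] p1 ⊢ (p1 → p1)
    [→I]  ⊢ (p1 → p1)
      [Ax] p1 ⊢ p1

Result: YES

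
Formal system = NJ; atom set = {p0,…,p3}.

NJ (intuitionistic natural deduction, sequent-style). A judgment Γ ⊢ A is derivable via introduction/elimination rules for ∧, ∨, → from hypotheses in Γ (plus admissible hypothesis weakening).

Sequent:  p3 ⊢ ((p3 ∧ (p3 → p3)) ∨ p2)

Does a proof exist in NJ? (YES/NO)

Derivation (root first):
[∨I₁] p3 ⊢ ((p3 ∧ (p3 → p3)) ∨ p2)
  [∧I] p3 ⊢ (p3 ∧ (p3 → p3))
    [Ax] p3 ⊢ p3
    [→I]  ⊢ (p3 → p3)
      [Ax] p3 ⊢ p3

Result: YES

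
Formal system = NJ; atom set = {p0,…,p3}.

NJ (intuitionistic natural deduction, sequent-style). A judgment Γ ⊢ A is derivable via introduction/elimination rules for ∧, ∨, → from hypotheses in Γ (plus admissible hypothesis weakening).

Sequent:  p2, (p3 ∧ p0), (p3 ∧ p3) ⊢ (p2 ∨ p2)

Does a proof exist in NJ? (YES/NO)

Proof tree:
[∨I₁] p2, (p3 ∧ p0), (p3 ∧ p3) ⊢ (p2 ∨ p2)
  [Wk] p2, (p3 ∧ p0), (p3 ∧ p3) ⊢ p2
    [Wk] p2, (p3 ∧ p0) ⊢ p2
      [Ax] p2 ⊢ p2

Result: YES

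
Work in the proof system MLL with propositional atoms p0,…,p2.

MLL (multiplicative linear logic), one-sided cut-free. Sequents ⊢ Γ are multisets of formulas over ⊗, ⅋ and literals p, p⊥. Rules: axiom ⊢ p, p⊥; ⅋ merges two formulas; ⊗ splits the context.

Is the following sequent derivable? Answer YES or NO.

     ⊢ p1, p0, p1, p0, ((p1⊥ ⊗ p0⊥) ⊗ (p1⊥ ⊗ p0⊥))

Derivation trace:
[⊗]  ⊢ p1, p0, p1, p0, ((p1⊥ ⊗ p0⊥) ⊗ (p1⊥ ⊗ p0⊥))
  [⊗]  ⊢ p1, p0, (p1⊥ ⊗ p0⊥)
    [Ax]  ⊢ p1, p1⊥
    [Ax]  ⊢ p0, p0⊥
  [⊗]  ⊢ p1, p0, (p1⊥ ⊗ p0⊥)
    [Ax]  ⊢ p1, p1⊥
    [Ax]  ⊢ p0, p0⊥

Result: YES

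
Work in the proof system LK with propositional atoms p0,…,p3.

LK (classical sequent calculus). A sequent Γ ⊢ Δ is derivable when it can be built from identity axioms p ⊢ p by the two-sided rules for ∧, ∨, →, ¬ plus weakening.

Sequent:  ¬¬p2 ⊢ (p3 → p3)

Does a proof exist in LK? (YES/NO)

Derivation (root first):
[¬L] ¬¬p2 ⊢ (p3 → p3)
  [¬R]  ⊢ (p3 → p3), ¬p2
    [WL] p2 ⊢ (p3 → p3)
      [→R]  ⊢ (p3 → p3)
        [Ax] p3 ⊢ p3

Result: YES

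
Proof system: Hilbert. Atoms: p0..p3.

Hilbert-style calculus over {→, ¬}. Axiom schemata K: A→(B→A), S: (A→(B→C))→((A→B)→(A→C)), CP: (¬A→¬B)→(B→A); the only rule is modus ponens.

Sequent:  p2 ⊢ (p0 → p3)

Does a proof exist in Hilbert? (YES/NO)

Enumerate valuations to refute Γ ⊢ Δ:
  v=0000: Γ:[p2=F] Δ:[(p0 → p3)=T] refutes=False
  v=0001: Γ:[p2=F] Δ:[(p0 → p3)=T] refutes=False
  v=0010: Γ:[p2=T] Δ:[(p0 → p3)=T] refutes=False
  v=0011: Γ:[p2=T] Δ:[(p0 → p3)=T] refutes=False
  v=0100: Γ:[p2=F] Δ:[(p0 → p3)=T] refutes=False
  v=0101: Γ:[p2=F] Δ:[(p0 → p3)=T] refutes=False
  v=0110: Γ:[p2=T] Δ:[(p0 → p3)=T] refutes=False
  v=0111: Γ:[p2=T] Δ:[(p0 → p3)=T] refutes=False
  v=1000: Γ:[p2=F] Δ:[(p0 → p3)=F] refutes=False
  v=1001: Γ:[p2=F] Δ:[(p0 → p3)=T] refutes=False
  v=1010: Γ:[p2=T] Δ:[(p0 → p3)=F] refutes=True  ← countermodel

Result: NO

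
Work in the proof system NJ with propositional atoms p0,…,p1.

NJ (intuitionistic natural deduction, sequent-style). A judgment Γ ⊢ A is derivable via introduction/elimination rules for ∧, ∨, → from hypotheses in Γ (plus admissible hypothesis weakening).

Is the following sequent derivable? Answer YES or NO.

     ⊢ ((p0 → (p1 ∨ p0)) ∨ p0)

Derivation (root first):
[∨I₁]  ⊢ ((p0 → (p1 ∨ p0)) ∨ p0)
  [→I]  ⊢ (p0 → (p1 ∨ p0))
    [∨I₂] p0 ⊢ (p1 ∨ p0)
      [Ax] p0 ⊢ p0

Result: YES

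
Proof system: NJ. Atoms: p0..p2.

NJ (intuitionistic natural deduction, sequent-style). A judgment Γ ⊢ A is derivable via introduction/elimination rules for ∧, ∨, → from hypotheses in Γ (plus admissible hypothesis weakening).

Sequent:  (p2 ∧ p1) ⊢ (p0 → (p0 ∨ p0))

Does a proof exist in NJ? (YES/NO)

Derivation (root first):
[Wk] (p2 ∧ p1) ⊢ (p0 → (p0 ∨ p0))
  [→I]  ⊢ (p0 → (p0 ∨ p0))
    [∨I₁] p0 ⊢ (p0 ∨ p0)
      [Ax] p0 ⊢ p0

Result: YES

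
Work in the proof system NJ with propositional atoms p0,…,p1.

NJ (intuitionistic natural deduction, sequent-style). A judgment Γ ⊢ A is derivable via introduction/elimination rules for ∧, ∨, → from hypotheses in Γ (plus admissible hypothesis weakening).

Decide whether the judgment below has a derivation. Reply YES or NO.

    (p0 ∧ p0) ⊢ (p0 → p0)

Derivation (root first):
[→I] (p0 ∧ p0) ⊢ (p0 → p0)
  [Wk] p0, (p0 ∧ p0) ⊢ p0
    [Ax] p0 ⊢ p0

Result: YES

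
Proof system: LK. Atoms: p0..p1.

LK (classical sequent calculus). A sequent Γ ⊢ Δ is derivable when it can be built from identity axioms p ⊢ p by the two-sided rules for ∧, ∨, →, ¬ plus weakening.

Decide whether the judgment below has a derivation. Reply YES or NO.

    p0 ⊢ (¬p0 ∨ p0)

Derivation (root first):
[∨R] p0 ⊢ (¬p0 ∨ p0)
  [WL] p0 ⊢ p0, ¬p0
    [¬R]  ⊢ p0, ¬p0
      [Ax] p0 ⊢ p0

Result: YES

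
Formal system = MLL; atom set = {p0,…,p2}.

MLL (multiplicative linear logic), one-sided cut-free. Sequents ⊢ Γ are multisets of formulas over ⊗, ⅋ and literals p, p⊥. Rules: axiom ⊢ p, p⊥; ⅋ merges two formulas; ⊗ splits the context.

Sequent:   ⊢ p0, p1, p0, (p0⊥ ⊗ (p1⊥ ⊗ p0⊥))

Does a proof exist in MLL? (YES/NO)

Derivation trace:
[⊗]  ⊢ p0, p1, p0, (p0⊥ ⊗ (p1⊥ ⊗ p0⊥))
  [Ax]  ⊢ p0, p0⊥
  [⊗]  ⊢ p1, p0, (p1⊥ ⊗ p0⊥)
    [Ax]  ⊢ p1, p1⊥
    [Ax]  ⊢ p0, p0⊥

Result: YES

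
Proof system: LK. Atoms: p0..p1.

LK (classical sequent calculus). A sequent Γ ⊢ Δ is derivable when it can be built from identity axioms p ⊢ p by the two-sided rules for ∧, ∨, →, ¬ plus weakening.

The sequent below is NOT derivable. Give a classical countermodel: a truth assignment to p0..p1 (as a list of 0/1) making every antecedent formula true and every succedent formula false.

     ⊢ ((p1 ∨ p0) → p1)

Search for a countermodel by truth-table:
  v=00: Γ:[] Δ:[((p1 ∨ p0) → p1)=T] refutes=False
  v=01: Γ:[] Δ:[((p1 ∨ p0) → p1)=T] refutes=False
  v=10: Γ:[] Δ:[((p1 ∨ p0) → p1)=F] refutes=True  ← countermodel

Result: [1, 0]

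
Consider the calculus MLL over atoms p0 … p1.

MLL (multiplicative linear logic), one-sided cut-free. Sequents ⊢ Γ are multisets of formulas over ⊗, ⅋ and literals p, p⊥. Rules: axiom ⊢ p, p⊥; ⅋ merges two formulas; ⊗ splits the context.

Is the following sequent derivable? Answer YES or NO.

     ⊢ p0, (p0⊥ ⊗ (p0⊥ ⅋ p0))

Proof tree:
[⊗]  ⊢ p0, (p0⊥ ⊗ (p0⊥ ⅋ p0))
  [Ax]  ⊢ p0, p0⊥
  [⅋]  ⊢ (p0⊥ ⅋ p0)
    [Ax]  ⊢ p0, p0⊥

Result: YES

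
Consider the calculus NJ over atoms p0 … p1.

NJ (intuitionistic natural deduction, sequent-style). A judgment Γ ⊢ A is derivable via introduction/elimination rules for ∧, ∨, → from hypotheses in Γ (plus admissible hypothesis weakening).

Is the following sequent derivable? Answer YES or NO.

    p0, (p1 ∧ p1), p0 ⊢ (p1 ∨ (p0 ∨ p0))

Proof tree:
[∨I₂] p0, (p1 ∧ p1), p0 ⊢ (p1 ∨ (p0 ∨ p0))
  [Wk] p0, (p1 ∧ p1), p0 ⊢ (p0 ∨ p0)
    [∨I₂] p0, (p1 ∧ p1) ⊢ (p0 ∨ p0)
      [Wk] p0, (p1 ∧ p1) ⊢ p0
        [Ax] p0 ⊢ p0

Result: YES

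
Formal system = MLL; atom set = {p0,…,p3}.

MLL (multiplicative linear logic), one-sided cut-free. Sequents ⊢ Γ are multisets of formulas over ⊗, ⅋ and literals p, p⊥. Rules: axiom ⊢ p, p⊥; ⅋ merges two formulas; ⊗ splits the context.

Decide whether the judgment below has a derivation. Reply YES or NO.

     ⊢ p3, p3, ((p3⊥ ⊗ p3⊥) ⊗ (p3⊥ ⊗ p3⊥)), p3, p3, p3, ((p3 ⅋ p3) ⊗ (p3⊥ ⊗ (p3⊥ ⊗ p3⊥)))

Proof tree:
[⊗]  ⊢ p3, p3, ((p3⊥ ⊗ p3⊥) ⊗ (p3⊥ ⊗ p3⊥)), p3, p3, p3, ((p3 ⅋ p3) ⊗ (p3⊥ ⊗ (p3⊥ ⊗ p3⊥)))
  [⅋]  ⊢ p3, p3, ((p3⊥ ⊗ p3⊥) ⊗ (p3⊥ ⊗ p3⊥)), (p3 ⅋ p3)
    [⊗]  ⊢ p3, p3, p3, p3, ((p3⊥ ⊗ p3⊥) ⊗ (p3⊥ ⊗ p3⊥))
      [⊗]  ⊢ p3, p3, (p3⊥ ⊗ p3⊥)
        [Ax]  ⊢ p3, p3⊥
        [Ax]  ⊢ p3, p3⊥
      [⊗]  ⊢ p3, p3, (p3⊥ ⊗ p3⊥)
        [Ax]  ⊢ p3, p3⊥
        [Ax]  ⊢ p3, p3⊥
  [⊗]  ⊢ p3, p3, p3, (p3⊥ ⊗ (p3⊥ ⊗ p3⊥))
    [Ax]  ⊢ p3, p3⊥
    [⊗]  ⊢ p3, p3, (p3⊥ ⊗ p3⊥)
      [Ax]  ⊢ p3, p3⊥
      [Ax]  ⊢ p3, p3⊥

Result: YES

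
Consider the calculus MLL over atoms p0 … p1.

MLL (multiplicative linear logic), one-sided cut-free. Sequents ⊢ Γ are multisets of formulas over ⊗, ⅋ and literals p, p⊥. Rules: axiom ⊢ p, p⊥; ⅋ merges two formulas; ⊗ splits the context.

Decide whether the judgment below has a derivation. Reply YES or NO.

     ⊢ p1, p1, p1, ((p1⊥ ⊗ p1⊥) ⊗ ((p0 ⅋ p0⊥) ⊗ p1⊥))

Derivation (root first):
[⊗]  ⊢ p1, p1, p1, ((p1⊥ ⊗ p1⊥) ⊗ ((p0 ⅋ p0⊥) ⊗ p1⊥))
  [⊗]  ⊢ p1, p1, (p1⊥ ⊗ p1⊥)
    [Ax]  ⊢ p1, p1⊥
    [Ax]  ⊢ p1, p1⊥
  [⊗]  ⊢ p1, ((p0 ⅋ p0⊥) ⊗ p1⊥)
    [⅋]  ⊢ (p0 ⅋ p0⊥)
      [Ax]  ⊢ p0, p0⊥
    [Ax]  ⊢ p1, p1⊥

Result: YES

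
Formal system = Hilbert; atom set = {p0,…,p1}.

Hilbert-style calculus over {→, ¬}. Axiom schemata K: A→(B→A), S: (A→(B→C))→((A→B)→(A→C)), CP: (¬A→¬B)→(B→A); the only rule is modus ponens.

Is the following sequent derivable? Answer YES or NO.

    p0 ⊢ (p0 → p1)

Truth-table refutation:
  v=00: Γ:[p0=F] Δ:[(p0 → p1)=T] refutes=False
  v=01: Γ:[p0=F] Δ:[(p0 → p1)=T] refutes=False
  v=10: Γ:[p0=T] Δ:[(p0 → p1)=F] refutes=True  ← countermodel

Result: NO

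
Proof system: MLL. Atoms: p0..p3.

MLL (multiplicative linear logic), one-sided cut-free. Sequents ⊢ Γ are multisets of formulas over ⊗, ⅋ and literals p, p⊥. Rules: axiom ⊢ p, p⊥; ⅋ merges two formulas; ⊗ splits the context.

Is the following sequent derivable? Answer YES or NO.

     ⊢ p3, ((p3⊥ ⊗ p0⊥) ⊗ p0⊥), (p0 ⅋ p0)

Derivation (root first):
[⅋]  ⊢ p3, ((p3⊥ ⊗ p0⊥) ⊗ p0⊥), (p0 ⅋ p0)
  [⊗]  ⊢ p3, p0, p0, ((p3⊥ ⊗ p0⊥) ⊗ p0⊥)
    [⊗]  ⊢ p3, p0, (p3⊥ ⊗ p0⊥)
      [Ax]  ⊢ p3, p3⊥
      [Ax]  ⊢ p0, p0⊥
    [Ax]  ⊢ p0, p0⊥

Result: YES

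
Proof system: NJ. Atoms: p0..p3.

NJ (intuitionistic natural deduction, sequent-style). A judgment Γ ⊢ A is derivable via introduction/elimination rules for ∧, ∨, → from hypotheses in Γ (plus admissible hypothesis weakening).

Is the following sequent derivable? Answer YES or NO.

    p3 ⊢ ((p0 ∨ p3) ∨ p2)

Proof tree:
[∨I₁] p3 ⊢ ((p0 ∨ p3) ∨ p2)
  [∨I₂] p3 ⊢ (p0 ∨ p3)
    [Ax] p3 ⊢ p3

Result: YES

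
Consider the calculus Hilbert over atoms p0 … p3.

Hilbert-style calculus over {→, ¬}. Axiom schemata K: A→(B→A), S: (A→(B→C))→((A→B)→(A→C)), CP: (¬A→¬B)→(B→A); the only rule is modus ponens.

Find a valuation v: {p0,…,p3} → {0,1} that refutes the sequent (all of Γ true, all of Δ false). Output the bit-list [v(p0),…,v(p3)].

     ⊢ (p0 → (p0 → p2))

Truth-table refutation:
  v=0000: Γ:[] Δ:[(p0 → (p0 → p2))=T] refutes=False
  v=0001: Γ:[] Δ:[(p0 → (p0 → p2))=T] refutes=False
  v=0010: Γ:[] Δ:[(p0 → (p0 → p2))=T] refutes=False
  v=0011: Γ:[] Δ:[(p0 → (p0 → p2))=T] refutes=False
  v=0100: Γ:[] Δ:[(p0 → (p0 → p2))=T] refutes=False
  v=0101: Γ:[] Δ:[(p0 → (p0 → p2))=T] refutes=False
  v=0110: Γ:[] Δ:[(p0 → (p0 → p2))=T] refutes=False
  v=0111: Γ:[] Δ:[(p0 → (p0 → p2))=T] refutes=False
  v=1000: Γ:[] Δ:[(p0 → (p0 → p2))=F] refutes=True  ← countermodel

Result: [1, 0, 0, 0]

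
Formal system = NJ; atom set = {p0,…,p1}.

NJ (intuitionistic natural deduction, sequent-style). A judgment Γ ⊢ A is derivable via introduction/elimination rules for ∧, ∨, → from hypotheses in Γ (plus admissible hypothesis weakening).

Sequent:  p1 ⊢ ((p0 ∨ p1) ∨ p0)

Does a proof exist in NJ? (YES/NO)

Derivation trace:
[∨I₁] p1 ⊢ ((p0 ∨ p1) ∨ p0)
  [∨I₂] p1 ⊢ (p0 ∨ p1)
    [Ax] p1 ⊢ p1

Result: YES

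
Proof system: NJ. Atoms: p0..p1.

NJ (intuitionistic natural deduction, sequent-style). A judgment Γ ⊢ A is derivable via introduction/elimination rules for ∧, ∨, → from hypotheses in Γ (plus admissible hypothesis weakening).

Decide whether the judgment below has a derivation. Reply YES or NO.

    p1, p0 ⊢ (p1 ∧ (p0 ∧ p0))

Proof tree:
[∧I] p1, p0 ⊢ (p1 ∧ (p0 ∧ p0))
  [Ax] p1 ⊢ p1
  [∧I] p0 ⊢ (p0 ∧ p0)
    [Ax] p0 ⊢ p0
    [Ax] p0 ⊢ p0

Result: YES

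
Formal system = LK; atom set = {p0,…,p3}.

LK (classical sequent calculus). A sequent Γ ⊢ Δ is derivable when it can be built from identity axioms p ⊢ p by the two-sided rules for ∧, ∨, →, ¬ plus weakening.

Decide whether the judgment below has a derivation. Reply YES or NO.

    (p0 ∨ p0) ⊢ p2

Enumerate valuations to refute Γ ⊢ Δ:
  v=0000: Γ:[(p0 ∨ p0)=F] Δ:[p2=F] refutes=False
  v=0001: Γ:[(p0 ∨ p0)=F] Δ:[p2=F] refutes=False
  v=0010: Γ:[(p0 ∨ p0)=F] Δ:[p2=T] refutes=False
  v=0011: Γ:[(p0 ∨ p0)=F] Δ:[p2=T] refutes=False
  v=0100: Γ:[(p0 ∨ p0)=F] Δ:[p2=F] refutes=False
  v=0101: Γ:[(p0 ∨ p0)=F] Δ:[p2=F] refutes=False
  v=0110: Γ:[(p0 ∨ p0)=F] Δ:[p2=T] refutes=False
  v=0111: Γ:[(p0 ∨ p0)=F] Δ:[p2=T] refutes=False
  v=1000: Γ:[(p0 ∨ p0)=T] Δ:[p2=F] refutes=True  ← countermodel

Result: NO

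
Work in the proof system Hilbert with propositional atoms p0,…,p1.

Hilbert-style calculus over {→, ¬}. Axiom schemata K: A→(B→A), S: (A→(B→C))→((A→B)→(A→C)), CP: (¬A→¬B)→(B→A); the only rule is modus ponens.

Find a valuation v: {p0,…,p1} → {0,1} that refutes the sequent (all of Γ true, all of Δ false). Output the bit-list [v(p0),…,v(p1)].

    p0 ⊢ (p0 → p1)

Enumerate valuations to refute Γ ⊢ Δ:
  v=00: Γ:[p0=F] Δ:[(p0 → p1)=T] refutes=False
  v=01: Γ:[p0=F] Δ:[(p0 → p1)=T] refutes=False
  v=10: Γ:[p0=T] Δ:[(p0 → p1)=F] refutes=True  ← countermodel

Result: [1, 0]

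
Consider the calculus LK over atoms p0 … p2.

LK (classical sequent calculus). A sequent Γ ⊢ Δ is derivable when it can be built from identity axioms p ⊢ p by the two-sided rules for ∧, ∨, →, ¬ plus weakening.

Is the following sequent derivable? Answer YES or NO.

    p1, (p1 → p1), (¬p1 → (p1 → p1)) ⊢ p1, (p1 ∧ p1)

Derivation trace:
[→L] p1, (p1 → p1), (¬p1 → (p1 → p1)) ⊢ p1, (p1 ∧ p1)
  [¬R] (p1 → p1) ⊢ p1, ¬p1
    [→L] p1, (p1 → p1) ⊢ p1
      [Ax] p1 ⊢ p1
      [Ax] p1 ⊢ p1
  [∧R] p1, (p1 → p1) ⊢ (p1 ∧ p1)
    [→L] p1, (p1 → p1) ⊢ p1
      [Ax] p1 ⊢ p1
      [Ax] p1 ⊢ p1
    [→L] p1, (p1 → p1) ⊢ p1
      [Ax] p1 ⊢ p1
      [Ax] p1 ⊢ p1

Result: YES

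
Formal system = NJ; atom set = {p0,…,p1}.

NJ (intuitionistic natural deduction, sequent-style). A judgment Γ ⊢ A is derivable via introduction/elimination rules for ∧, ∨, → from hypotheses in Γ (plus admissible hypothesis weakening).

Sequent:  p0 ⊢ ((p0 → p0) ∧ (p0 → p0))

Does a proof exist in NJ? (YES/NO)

Derivation (root first):
[Wk] p0 ⊢ ((p0 → p0) ∧ (p0 → p0))
  [∧I]  ⊢ ((p0 → p0) ∧ (p0 → p0))
    [→I]  ⊢ (p0 → p0)
      [Ax] p0 ⊢ p0
    [→I]  ⊢ (p0 → p0)
      [Ax] p0 ⊢ p0

Result: YES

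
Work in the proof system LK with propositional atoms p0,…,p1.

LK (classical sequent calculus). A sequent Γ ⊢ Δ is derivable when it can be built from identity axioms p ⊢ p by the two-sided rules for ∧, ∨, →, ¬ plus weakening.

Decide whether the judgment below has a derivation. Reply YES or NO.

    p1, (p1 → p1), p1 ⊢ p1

Derivation (root first):
[WL] p1, (p1 → p1), p1 ⊢ p1
  [→L] p1, (p1 → p1) ⊢ p1
    [Ax] p1 ⊢ p1
    [Ax] p1 ⊢ p1

Result: YES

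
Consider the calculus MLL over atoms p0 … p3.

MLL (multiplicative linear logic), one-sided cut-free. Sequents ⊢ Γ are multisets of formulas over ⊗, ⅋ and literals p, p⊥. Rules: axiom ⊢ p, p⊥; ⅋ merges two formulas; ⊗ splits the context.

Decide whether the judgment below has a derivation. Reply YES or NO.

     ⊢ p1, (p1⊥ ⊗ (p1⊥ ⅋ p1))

Derivation trace:
[⊗]  ⊢ p1, (p1⊥ ⊗ (p1⊥ ⅋ p1))
  [Ax]  ⊢ p1, p1⊥
  [⅋]  ⊢ (p1⊥ ⅋ p1)
    [Ax]  ⊢ p1, p1⊥

Result: YES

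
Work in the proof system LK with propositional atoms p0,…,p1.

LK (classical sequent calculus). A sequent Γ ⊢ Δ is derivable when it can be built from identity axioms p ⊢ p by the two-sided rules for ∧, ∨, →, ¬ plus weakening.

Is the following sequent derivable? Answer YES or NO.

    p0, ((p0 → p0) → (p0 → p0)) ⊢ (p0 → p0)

Proof tree:
[→L] p0, ((p0 → p0) → (p0 → p0)) ⊢ (p0 → p0)
  [→R] p0 ⊢ (p0 → p0)
    [WL] p0, p0 ⊢ p0
      [Ax] p0 ⊢ p0
  [→R] (p0 → p0) ⊢ (p0 → p0)
    [→L] p0, (p0 → p0) ⊢ p0
      [Ax] p0 ⊢ p0
      [Ax] p0 ⊢ p0

Result: YES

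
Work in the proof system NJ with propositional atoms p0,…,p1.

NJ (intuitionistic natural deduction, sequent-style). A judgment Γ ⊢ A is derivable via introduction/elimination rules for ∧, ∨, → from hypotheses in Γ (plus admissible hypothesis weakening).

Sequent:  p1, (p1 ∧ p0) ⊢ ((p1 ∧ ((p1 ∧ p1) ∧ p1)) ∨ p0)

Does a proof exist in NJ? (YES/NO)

Derivation (root first):
[∨I₁] p1, (p1 ∧ p0) ⊢ ((p1 ∧ ((p1 ∧ p1) ∧ p1)) ∨ p0)
  [∧I] p1, (p1 ∧ p0) ⊢ (p1 ∧ ((p1 ∧ p1) ∧ p1))
    [Wk] p1, (p1 ∧ p0) ⊢ p1
      [Ax] p1 ⊢ p1
    [∧I] p1 ⊢ ((p1 ∧ p1) ∧ p1)
      [∧I] p1 ⊢ (p1 ∧ p1)
        [Ax] p1 ⊢ p1
        [Ax] p1 ⊢ p1
      [Ax] p1 ⊢ p1

Result: YES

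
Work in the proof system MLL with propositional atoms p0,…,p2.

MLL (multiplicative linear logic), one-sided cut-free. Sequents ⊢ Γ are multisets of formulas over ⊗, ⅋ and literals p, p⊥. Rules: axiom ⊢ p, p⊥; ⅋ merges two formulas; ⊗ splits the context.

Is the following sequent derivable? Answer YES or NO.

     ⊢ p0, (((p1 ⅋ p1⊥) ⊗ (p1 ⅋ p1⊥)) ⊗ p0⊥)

Derivation (root first):
[⊗]  ⊢ p0, (((p1 ⅋ p1⊥) ⊗ (p1 ⅋ p1⊥)) ⊗ p0⊥)
  [⊗]  ⊢ ((p1 ⅋ p1⊥) ⊗ (p1 ⅋ p1⊥))
    [⅋]  ⊢ (p1 ⅋ p1⊥)
      [Ax]  ⊢ p1, p1⊥
    [⅋]  ⊢ (p1 ⅋ p1⊥)
      [Ax]  ⊢ p1, p1⊥
  [Ax]  ⊢ p0, p0⊥

Result: YES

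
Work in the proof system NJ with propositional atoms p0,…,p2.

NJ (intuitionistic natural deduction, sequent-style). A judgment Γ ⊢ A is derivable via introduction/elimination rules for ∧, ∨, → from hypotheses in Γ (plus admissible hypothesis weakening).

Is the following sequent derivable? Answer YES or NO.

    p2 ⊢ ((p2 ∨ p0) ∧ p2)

Derivation trace:
[∧I] p2 ⊢ ((p2 ∨ p0) ∧ p2)
  [∨I₁] p2 ⊢ (p2 ∨ p0)
    [Ax] p2 ⊢ p2
  [Ax] p2 ⊢ p2

Result: YES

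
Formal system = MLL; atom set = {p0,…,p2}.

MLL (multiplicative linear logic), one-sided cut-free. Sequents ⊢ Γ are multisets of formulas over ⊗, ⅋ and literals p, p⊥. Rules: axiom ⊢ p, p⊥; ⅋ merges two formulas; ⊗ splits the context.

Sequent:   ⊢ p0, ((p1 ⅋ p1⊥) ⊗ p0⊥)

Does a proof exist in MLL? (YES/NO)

Proof tree:
[⊗]  ⊢ p0, ((p1 ⅋ p1⊥) ⊗ p0⊥)
  [⅋]  ⊢ (p1 ⅋ p1⊥)
    [Ax]  ⊢ p1, p1⊥
  [Ax]  ⊢ p0, p0⊥

Result: YES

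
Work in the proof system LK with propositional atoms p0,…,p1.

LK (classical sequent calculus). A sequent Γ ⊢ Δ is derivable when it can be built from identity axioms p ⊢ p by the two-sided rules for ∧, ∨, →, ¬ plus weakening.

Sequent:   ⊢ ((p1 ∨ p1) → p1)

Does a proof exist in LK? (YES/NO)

Derivation (root first):
[→R]  ⊢ ((p1 ∨ p1) → p1)
  [∨L] (p1 ∨ p1) ⊢ p1
    [Ax] p1 ⊢ p1
    [Ax] p1 ⊢ p1

Result: YES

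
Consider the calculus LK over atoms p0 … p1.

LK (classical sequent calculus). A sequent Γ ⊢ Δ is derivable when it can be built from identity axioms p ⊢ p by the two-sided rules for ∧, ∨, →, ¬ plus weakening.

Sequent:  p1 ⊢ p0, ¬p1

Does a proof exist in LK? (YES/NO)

Search for a countermodel by truth-table:
  v=00: Γ:[p1=F] Δ:[p0=F, ¬p1=T] refutes=False
  v=01: Γ:[p1=T] Δ:[p0=F, ¬p1=F] refutes=True  ← countermodel

Result: NO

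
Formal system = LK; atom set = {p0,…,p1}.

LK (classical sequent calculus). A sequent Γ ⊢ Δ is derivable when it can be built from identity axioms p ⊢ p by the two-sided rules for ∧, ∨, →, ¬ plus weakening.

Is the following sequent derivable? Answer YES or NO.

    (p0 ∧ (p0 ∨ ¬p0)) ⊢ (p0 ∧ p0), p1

Derivation trace:
[WR] (p0 ∧ (p0 ∨ ¬p0)) ⊢ (p0 ∧ p0), p1
  [∧L] (p0 ∧ (p0 ∨ ¬p0)) ⊢ (p0 ∧ p0)
    [∨L] p0, (p0 ∨ ¬p0) ⊢ (p0 ∧ p0)
      [∧R] p0 ⊢ (p0 ∧ p0)
        [Ax] p0 ⊢ p0
        [Ax] p0 ⊢ p0
      [¬L] p0, ¬p0 ⊢ 
        [Ax] p0 ⊢ p0

Result: YES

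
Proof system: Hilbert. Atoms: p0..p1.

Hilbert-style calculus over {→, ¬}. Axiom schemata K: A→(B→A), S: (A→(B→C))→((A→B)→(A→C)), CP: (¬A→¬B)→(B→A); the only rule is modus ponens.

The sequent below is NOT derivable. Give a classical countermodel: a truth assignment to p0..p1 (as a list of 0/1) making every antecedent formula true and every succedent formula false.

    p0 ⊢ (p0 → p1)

Search for a countermodel by truth-table:
  v=00: Γ:[p0=F] Δ:[(p0 → p1)=T] refutes=False
  v=01: Γ:[p0=F] Δ:[(p0 → p1)=T] refutes=False
  v=10: Γ:[p0=T] Δ:[(p0 → p1)=F] refutes=True  ← countermodel

Result: [1, 0]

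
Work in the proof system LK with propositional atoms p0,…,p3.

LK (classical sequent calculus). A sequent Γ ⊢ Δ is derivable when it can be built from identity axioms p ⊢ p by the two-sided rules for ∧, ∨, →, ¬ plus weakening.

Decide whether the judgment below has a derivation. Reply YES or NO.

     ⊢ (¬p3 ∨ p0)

Truth-table refutation:
  v=0000: Γ:[] Δ:[(¬p3 ∨ p0)=T] refutes=False
  v=0001: Γ:[] Δ:[(¬p3 ∨ p0)=F] refutes=True  ← countermodel

Result: NO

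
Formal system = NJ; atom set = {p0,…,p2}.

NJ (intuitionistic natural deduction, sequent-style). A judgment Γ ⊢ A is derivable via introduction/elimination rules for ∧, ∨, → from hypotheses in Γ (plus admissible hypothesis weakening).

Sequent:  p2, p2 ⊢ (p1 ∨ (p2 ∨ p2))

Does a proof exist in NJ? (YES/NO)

Derivation (root first):
[Wk] p2, p2 ⊢ (p1 ∨ (p2 ∨ p2))
  [∨I₂] p2 ⊢ (p1 ∨ (p2 ∨ p2))
    [∨I₂] p2 ⊢ (p2 ∨ p2)
      [Ax] p2 ⊢ p2

Result: YES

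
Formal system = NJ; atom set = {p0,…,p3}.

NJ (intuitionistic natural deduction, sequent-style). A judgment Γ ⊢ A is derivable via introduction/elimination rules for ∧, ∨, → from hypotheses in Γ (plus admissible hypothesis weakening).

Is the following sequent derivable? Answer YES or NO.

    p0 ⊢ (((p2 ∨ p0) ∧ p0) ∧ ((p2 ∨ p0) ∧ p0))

Proof tree:
[∧I] p0 ⊢ (((p2 ∨ p0) ∧ p0) ∧ ((p2 ∨ p0) ∧ p0))
  [∧I] p0 ⊢ ((p2 ∨ p0) ∧ p0)
    [∨I₂] p0 ⊢ (p2 ∨ p0)
      [Ax] p0 ⊢ p0
    [Ax] p0 ⊢ p0
  [∧I] p0 ⊢ ((p2 ∨ p0) ∧ p0)
    [∨I₂] p0 ⊢ (p2 ∨ p0)
      [Ax] p0 ⊢ p0
    [Ax] p0 ⊢ p0

Result: YES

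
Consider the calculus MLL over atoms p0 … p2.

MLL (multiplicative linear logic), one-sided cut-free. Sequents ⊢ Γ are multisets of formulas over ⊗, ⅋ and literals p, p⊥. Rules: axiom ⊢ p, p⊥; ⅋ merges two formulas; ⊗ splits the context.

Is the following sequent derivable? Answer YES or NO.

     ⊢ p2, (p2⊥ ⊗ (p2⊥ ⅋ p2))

Derivation (root first):
[⊗]  ⊢ p2, (p2⊥ ⊗ (p2⊥ ⅋ p2))
  [Ax]  ⊢ p2, p2⊥
  [⅋]  ⊢ (p2⊥ ⅋ p2)
    [Ax]  ⊢ p2, p2⊥

Result: YES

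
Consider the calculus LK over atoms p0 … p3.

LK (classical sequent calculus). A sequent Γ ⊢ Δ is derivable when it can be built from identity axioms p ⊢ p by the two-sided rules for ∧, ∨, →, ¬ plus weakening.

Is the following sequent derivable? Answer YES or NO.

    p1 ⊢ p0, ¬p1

Enumerate valuations to refute Γ ⊢ Δ:
  v=0000: Γ:[p1=F] Δ:[p0=F, ¬p1=T] refutes=False
  v=0001: Γ:[p1=F] Δ:[p0=F, ¬p1=T] refutes=False
  v=0010: Γ:[p1=F] Δ:[p0=F, ¬p1=T] refutes=False
  v=0011: Γ:[p1=F] Δ:[p0=F, ¬p1=T] refutes=False
  v=0100: Γ:[p1=T] Δ:[p0=F, ¬p1=F] refutes=True  ← countermodel

Result: NO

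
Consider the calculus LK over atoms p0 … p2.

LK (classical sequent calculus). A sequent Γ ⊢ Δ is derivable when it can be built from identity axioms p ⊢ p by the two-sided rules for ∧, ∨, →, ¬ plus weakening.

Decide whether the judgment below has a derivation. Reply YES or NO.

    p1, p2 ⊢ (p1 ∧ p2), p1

Derivation trace:
[WR] p1, p2 ⊢ (p1 ∧ p2), p1
  [∧R] p1, p2 ⊢ (p1 ∧ p2)
    [Ax] p1 ⊢ p1
    [Ax] p2 ⊢ p2

Result: YES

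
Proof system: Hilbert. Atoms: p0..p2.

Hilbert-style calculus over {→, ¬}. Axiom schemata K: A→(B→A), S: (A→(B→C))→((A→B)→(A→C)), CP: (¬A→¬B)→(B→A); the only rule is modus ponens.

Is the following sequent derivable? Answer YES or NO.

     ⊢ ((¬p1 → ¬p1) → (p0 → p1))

Truth-table refutation:
  v=000: Γ:[] Δ:[((¬p1 → ¬p1) → (p0 → p1))=T] refutes=False
  v=001: Γ:[] Δ:[((¬p1 → ¬p1) → (p0 → p1))=T] refutes=False
  v=010: Γ:[] Δ:[((¬p1 → ¬p1) → (p0 → p1))=T] refutes=False
  v=011: Γ:[] Δ:[((¬p1 → ¬p1) → (p0 → p1))=T] refutes=False
  v=100: Γ:[] Δ:[((¬p1 → ¬p1) → (p0 → p1))=F] refutes=True  ← countermodel

Result: NO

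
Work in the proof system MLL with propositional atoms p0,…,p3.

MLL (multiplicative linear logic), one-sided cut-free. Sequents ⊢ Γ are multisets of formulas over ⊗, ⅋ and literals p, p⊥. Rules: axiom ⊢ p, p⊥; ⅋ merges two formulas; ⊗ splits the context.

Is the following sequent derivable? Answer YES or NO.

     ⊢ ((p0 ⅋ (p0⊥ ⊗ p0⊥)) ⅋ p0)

Derivation trace:
[⅋]  ⊢ ((p0 ⅋ (p0⊥ ⊗ p0⊥)) ⅋ p0)
  [⅋]  ⊢ p0, (p0 ⅋ (p0⊥ ⊗ p0⊥))
    [⊗]  ⊢ p0, p0, (p0⊥ ⊗ p0⊥)
      [Ax]  ⊢ p0, p0⊥
      [Ax]  ⊢ p0, p0⊥

Result: YES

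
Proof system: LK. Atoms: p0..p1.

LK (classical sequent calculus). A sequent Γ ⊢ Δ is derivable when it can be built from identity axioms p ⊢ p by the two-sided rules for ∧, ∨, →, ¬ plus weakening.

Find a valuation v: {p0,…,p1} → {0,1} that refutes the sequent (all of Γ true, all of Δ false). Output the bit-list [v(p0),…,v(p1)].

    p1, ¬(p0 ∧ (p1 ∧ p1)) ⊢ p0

Enumerate valuations to refute Γ ⊢ Δ:
  v=00: Γ:[p1=F, ¬(p0 ∧ (p1 ∧ p1))=T] Δ:[p0=F] refutes=False
  v=01: Γ:[p1=T, ¬(p0 ∧ (p1 ∧ p1))=T] Δ:[p0=F] refutes=True  ← countermodel

Result: [0, 1]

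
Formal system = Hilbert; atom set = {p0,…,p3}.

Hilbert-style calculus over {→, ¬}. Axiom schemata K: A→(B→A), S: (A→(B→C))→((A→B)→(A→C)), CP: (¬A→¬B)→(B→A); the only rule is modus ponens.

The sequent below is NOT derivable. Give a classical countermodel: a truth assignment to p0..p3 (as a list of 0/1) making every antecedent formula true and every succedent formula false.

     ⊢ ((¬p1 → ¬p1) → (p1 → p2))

Truth-table refutation:
  v=0000: Γ:[] Δ:[((¬p1 → ¬p1) → (p1 → p2))=T] refutes=False
  v=0001: Γ:[] Δ:[((¬p1 → ¬p1) → (p1 → p2))=T] refutes=False
  v=0010: Γ:[] Δ:[((¬p1 → ¬p1) → (p1 → p2))=T] refutes=False
  v=0011: Γ:[] Δ:[((¬p1 → ¬p1) → (p1 → p2))=T] refutes=False
  v=0100: Γ:[] Δ:[((¬p1 → ¬p1) → (p1 → p2))=F] refutes=True  ← countermodel

Result: [0, 1, 0, 0]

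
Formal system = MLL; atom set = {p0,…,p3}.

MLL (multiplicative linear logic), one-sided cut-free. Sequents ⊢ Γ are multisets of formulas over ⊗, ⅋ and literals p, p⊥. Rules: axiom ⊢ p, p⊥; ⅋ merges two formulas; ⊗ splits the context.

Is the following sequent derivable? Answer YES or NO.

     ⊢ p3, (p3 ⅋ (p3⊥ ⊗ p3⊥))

Derivation trace:
[⅋]  ⊢ p3, (p3 ⅋ (p3⊥ ⊗ p3⊥))
  [⊗]  ⊢ p3, p3, (p3⊥ ⊗ p3⊥)
    [Ax]  ⊢ p3, p3⊥
    [Ax]  ⊢ p3, p3⊥

Result: YES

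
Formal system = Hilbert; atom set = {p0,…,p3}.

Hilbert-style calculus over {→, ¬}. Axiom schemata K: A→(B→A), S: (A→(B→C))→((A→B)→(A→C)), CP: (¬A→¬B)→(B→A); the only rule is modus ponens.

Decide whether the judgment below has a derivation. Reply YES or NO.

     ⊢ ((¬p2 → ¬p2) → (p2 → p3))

Truth-table refutation:
  v=0000: Γ:[] Δ:[((¬p2 → ¬p2) → (p2 → p3))=T] refutes=False
  v=0001: Γ:[] Δ:[((¬p2 → ¬p2) → (p2 → p3))=T] refutes=False
  v=0010: Γ:[] Δ:[((¬p2 → ¬p2) → (p2 → p3))=F] refutes=True  ← countermodel

Result: NO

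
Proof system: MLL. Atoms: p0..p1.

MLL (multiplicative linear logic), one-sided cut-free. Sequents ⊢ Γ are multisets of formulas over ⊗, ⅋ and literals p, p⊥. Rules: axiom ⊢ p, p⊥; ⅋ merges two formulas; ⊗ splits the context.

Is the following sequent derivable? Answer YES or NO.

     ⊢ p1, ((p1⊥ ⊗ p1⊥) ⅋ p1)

Derivation trace:
[⅋]  ⊢ p1, ((p1⊥ ⊗ p1⊥) ⅋ p1)
  [⊗]  ⊢ p1, p1, (p1⊥ ⊗ p1⊥)
    [Ax]  ⊢ p1, p1⊥
    [Ax]  ⊢ p1, p1⊥

Result: YES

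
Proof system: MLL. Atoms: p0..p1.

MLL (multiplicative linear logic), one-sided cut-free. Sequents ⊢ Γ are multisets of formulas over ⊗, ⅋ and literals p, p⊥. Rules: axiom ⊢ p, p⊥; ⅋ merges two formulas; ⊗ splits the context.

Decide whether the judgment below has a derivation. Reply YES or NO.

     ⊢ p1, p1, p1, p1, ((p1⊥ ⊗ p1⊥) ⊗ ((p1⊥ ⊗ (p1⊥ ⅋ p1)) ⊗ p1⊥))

Proof tree:
[⊗]  ⊢ p1, p1, p1, p1, ((p1⊥ ⊗ p1⊥) ⊗ ((p1⊥ ⊗ (p1⊥ ⅋ p1)) ⊗ p1⊥))
  [⊗]  ⊢ p1, p1, (p1⊥ ⊗ p1⊥)
    [Ax]  ⊢ p1, p1⊥
    [Ax]  ⊢ p1, p1⊥
  [⊗]  ⊢ p1, p1, ((p1⊥ ⊗ (p1⊥ ⅋ p1)) ⊗ p1⊥)
    [⊗]  ⊢ p1, (p1⊥ ⊗ (p1⊥ ⅋ p1))
      [Ax]  ⊢ p1, p1⊥
      [⅋]  ⊢ (p1⊥ ⅋ p1)
        [Ax]  ⊢ p1, p1⊥
    [Ax]  ⊢ p1, p1⊥

Result: YES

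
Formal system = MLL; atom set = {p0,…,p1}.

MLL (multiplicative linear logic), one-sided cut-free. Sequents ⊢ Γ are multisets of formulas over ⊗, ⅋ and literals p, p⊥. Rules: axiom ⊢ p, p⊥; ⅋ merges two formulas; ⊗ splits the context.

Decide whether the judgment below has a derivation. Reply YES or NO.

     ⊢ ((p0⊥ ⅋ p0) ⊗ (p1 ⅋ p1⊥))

Derivation trace:
[⊗]  ⊢ ((p0⊥ ⅋ p0) ⊗ (p1 ⅋ p1⊥))
  [⅋]  ⊢ (p0⊥ ⅋ p0)
    [Ax]  ⊢ p0, p0⊥
  [⅋]  ⊢ (p1 ⅋ p1⊥)
    [Ax]  ⊢ p1, p1⊥

Result: YES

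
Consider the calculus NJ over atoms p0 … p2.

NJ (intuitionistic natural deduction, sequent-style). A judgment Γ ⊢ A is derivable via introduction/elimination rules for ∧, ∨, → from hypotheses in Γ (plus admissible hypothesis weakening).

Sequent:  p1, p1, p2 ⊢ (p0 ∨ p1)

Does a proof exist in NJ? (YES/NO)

Proof tree:
[Wk] p1, p1, p2 ⊢ (p0 ∨ p1)
  [∨I₂] p1, p1 ⊢ (p0 ∨ p1)
    [Wk] p1, p1 ⊢ p1
      [Ax] p1 ⊢ p1

Result: YES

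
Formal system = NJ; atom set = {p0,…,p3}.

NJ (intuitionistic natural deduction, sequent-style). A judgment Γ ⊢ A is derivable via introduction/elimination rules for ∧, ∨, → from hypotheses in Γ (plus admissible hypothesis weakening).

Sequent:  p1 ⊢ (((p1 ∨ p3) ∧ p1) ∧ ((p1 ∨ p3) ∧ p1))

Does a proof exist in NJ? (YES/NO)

Derivation (root first):
[∧I] p1 ⊢ (((p1 ∨ p3) ∧ p1) ∧ ((p1 ∨ p3) ∧ p1))
  [∧I] p1 ⊢ ((p1 ∨ p3) ∧ p1)
    [∨I₁] p1 ⊢ (p1 ∨ p3)
      [Ax] p1 ⊢ p1
    [Ax] p1 ⊢ p1
  [∧I] p1 ⊢ ((p1 ∨ p3) ∧ p1)
    [∨I₁] p1 ⊢ (p1 ∨ p3)
      [Ax] p1 ⊢ p1
    [Ax] p1 ⊢ p1

Result: YES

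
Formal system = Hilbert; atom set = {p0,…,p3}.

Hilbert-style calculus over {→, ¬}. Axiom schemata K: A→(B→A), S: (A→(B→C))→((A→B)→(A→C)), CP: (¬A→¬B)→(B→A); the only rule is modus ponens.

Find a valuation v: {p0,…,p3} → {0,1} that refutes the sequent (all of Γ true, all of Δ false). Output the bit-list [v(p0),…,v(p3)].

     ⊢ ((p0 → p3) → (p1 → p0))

Enumerate valuations to refute Γ ⊢ Δ:
  v=0000: Γ:[] Δ:[((p0 → p3) → (p1 → p0))=T] refutes=False
  v=0001: Γ:[] Δ:[((p0 → p3) → (p1 → p0))=T] refutes=False
  v=0010: Γ:[] Δ:[((p0 → p3) → (p1 → p0))=T] refutes=False
  v=0011: Γ:[] Δ:[((p0 → p3) → (p1 → p0))=T] refutes=False
  v=0100: Γ:[] Δ:[((p0 → p3) → (p1 → p0))=F] refutes=True  ← countermodel

Result: [0, 1, 0, 0]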